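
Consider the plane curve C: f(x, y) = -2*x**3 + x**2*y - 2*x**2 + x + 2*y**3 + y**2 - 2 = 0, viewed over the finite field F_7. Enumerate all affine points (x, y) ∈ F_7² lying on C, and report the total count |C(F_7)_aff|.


Affine F_7-points: {(0, 5), (1, 6), (4, 6), (6, 3)}; count = 4.

For each of the 49 pairs (x, y) ∈ F_7², evaluate f(x, y) mod 7. Record the zeros.
  x = 0: [0↦5, 1↦1, 2↦4, 3↦5, 4↦2, 5↦0, 6↦4]  zeros at y ∈ {5}
  x = 1: [0↦2, 1↦6, 2↦3, 3↦5, 4↦3, 5↦2, 6↦0]  zeros at y ∈ {6}
  x = 2: [0↦4, 1↦4, 2↦4, 3↦2, 4↦3, 5↦5, 6↦6]  zeros at y ∈ ∅
  x = 3: [0↦6, 1↦4, 2↦2, 3↦5, 4↦4, 5↦4, 6↦3]  zeros at y ∈ ∅
  x = 4: [0↦3, 1↦1, 2↦6, 3↦2, 4↦1, 5↦1, 6↦0]  zeros at y ∈ {6}
  x = 5: [0↦4, 1↦4, 2↦4, 3↦2, 4↦3, 5↦5, 6↦6]  zeros at y ∈ ∅
  x = 6: [0↦4, 1↦1, 2↦5, 3↦0, 4↦5, 5↦4, 6↦2]  zeros at y ∈ {3}
Collecting zeros: affine points = {(0, 5), (1, 6), (4, 6), (6, 3)}.
Total count |C(F_7)_aff| = 4.


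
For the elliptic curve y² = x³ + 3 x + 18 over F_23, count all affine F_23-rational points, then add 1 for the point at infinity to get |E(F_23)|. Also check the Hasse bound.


Affine points = {(0, 8), (0, 15), (2, 3), (2, 20), (3, 10), (3, 13), (4, 5), (4, 18), (8, 5), (8, 18), (10, 6), (10, 17), (11, 5), (11, 18), (13, 0), (18, 4), (18, 19), (21, 2), (21, 21)}; affine count = 19; |E(F_23)| = 20.

Discriminant check: Δ ∝ 4a³ + 27b² = 4·3³ + 27·18² = 4·27 + 27·324 ≡ 1 (mod 23). Nonzero ⇒ E is nonsingular.
For each x ∈ F_23, compute rhs = x³ + 3·x + 18 mod 23, then count y ∈ F_23 with y² ≡ rhs.
  x = 0: rhs = 18, matching y values: 8, 15 (2 points).
  x = 1: rhs = 22, matching y values: none (0 points).
  x = 2: rhs = 9, matching y values: 3, 20 (2 points).
  x = 3: rhs = 8, matching y values: 10, 13 (2 points).
  x = 4: rhs = 2, matching y values: 5, 18 (2 points).
  x = 5: rhs = 20, matching y values: none (0 points).
  x = 6: rhs = 22, matching y values: none (0 points).
  x = 7: rhs = 14, matching y values: none (0 points).
  x = 8: rhs = 2, matching y values: 5, 18 (2 points).
  x = 9: rhs = 15, matching y values: none (0 points).
  x = 10: rhs = 13, matching y values: 6, 17 (2 points).
  x = 11: rhs = 2, matching y values: 5, 18 (2 points).
  x = 12: rhs = 11, matching y values: none (0 points).
  x = 13: rhs = 0, matching y values: 0 (1 points).
  x = 14: rhs = 21, matching y values: none (0 points).
  x = 15: rhs = 11, matching y values: none (0 points).
  x = 16: rhs = 22, matching y values: none (0 points).
  x = 17: rhs = 14, matching y values: none (0 points).
  x = 18: rhs = 16, matching y values: 4, 19 (2 points).
  x = 19: rhs = 11, matching y values: none (0 points).
  x = 20: rhs = 5, matching y values: none (0 points).
  x = 21: rhs = 4, matching y values: 2, 21 (2 points).
  x = 22: rhs = 14, matching y values: none (0 points).
Total affine count: 19.
Full point count |E(F_23)| = 19 + 1 = 20.
Hasse bound: |20 − (23+1)| = |-4| = 4 ≤ 2√23 ≈ 9.5917 ✓.


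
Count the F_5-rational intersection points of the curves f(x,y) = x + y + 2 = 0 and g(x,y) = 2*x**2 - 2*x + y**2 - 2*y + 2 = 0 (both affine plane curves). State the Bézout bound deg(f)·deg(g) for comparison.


Common zeros: {(0, 3), (2, 1)}; count = 2; Bézout bound = 2.

deg(f) = 1, deg(g) = 2, so Bézout bound = 2.
Scan x ∈ F_5. For each x, list the y ∈ F_5 with f(x, y) ≡ 0 and those with g(x, y) ≡ 0 (mod 5); the common zeros in that column are the intersection.
  x = 0: f ≡ 0 at y ∈ {3}; g ≡ 0 at y ∈ {3, 4}; common: {3}.
  x = 1: f ≡ 0 at y ∈ {2}; g ≡ 0 at y ∈ {3, 4}; common: ∅.
  x = 2: f ≡ 0 at y ∈ {1}; g ≡ 0 at y ∈ {1}; common: {1}.
  x = 3: f ≡ 0 at y ∈ {0}; g ≡ 0 at y ∈ ∅; common: ∅.
  x = 4: f ≡ 0 at y ∈ {4}; g ≡ 0 at y ∈ {1}; common: ∅.
Collecting: common zeros = {(0, 3), (2, 1)}, so the count is 2.
Comparison with the Bézout bound: 2 ≤ 2 = deg(f)·deg(g), as expected for curves with no common component (the bound is attained).


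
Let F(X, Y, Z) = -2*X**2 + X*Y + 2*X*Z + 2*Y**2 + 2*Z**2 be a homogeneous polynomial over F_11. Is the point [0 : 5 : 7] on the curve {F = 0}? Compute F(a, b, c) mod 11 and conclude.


F(0,5,7) ≡ 5 (mod 11); P is NOT on the curve.

Evaluate F(0, 5, 7) term-by-term (mod 11).
  -2*X**2 ↦ -2·0·1·1 = 0
  X*Y ↦ 1·0·5·1 = 0
  2*X*Z ↦ 2·0·1·7 = 0
  2*Y**2 ↦ 2·1·25·1 = 50
  2*Z**2 ↦ 2·1·1·49 = 98
Sum: F(0, 5, 7) = (0) + (0) + (0) + (50) + (98) = 148.
Reducing mod 11: 148 ≡ 5 (mod 11).
Since F(a, b, c) ≡ 5 ≠ 0 (mod 11), P does NOT lie on the curve.


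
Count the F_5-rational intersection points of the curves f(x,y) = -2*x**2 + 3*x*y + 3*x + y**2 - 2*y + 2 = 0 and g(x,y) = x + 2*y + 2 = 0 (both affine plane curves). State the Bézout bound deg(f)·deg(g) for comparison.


Common zeros: {(0, 4), (1, 1)}; count = 2; Bézout bound = 2.

deg(f) = 2, deg(g) = 1, so Bézout bound = 2.
Scan x ∈ F_5. For each x, list the y ∈ F_5 with f(x, y) ≡ 0 and those with g(x, y) ≡ 0 (mod 5); the common zeros in that column are the intersection.
  x = 0: f ≡ 0 at y ∈ {3, 4}; g ≡ 0 at y ∈ {4}; common: {4}.
  x = 1: f ≡ 0 at y ∈ {1, 3}; g ≡ 0 at y ∈ {1}; common: {1}.
  x = 2: f ≡ 0 at y ∈ {0, 1}; g ≡ 0 at y ∈ {3}; common: ∅.
  x = 3: f ≡ 0 at y ∈ ∅; g ≡ 0 at y ∈ {0}; common: ∅.
  x = 4: f ≡ 0 at y ∈ ∅; g ≡ 0 at y ∈ {2}; common: ∅.
Collecting: common zeros = {(0, 4), (1, 1)}, so the count is 2.
Comparison with the Bézout bound: 2 ≤ 2 = deg(f)·deg(g), as expected for curves with no common component (the bound is attained).


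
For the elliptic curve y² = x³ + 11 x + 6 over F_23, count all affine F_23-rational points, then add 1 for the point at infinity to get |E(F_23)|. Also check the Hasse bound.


Affine points = {(0, 11), (0, 12), (1, 8), (1, 15), (2, 6), (2, 17), (5, 5), (5, 18), (6, 9), (6, 14), (7, 9), (7, 14), (8, 10), (8, 13), (9, 11), (9, 12), (10, 9), (10, 14), (11, 3), (11, 20), (12, 7), (12, 16), (13, 0), (14, 11), (14, 12), (15, 2), (15, 21), (16, 0), (17, 0), (19, 6), (19, 17)}; affine count = 31; |E(F_23)| = 32.

Discriminant check: Δ ∝ 4a³ + 27b² = 4·11³ + 27·6² = 4·1331 + 27·36 ≡ 17 (mod 23). Nonzero ⇒ E is nonsingular.
For each x ∈ F_23, compute rhs = x³ + 11·x + 6 mod 23, then count y ∈ F_23 with y² ≡ rhs.
  x = 0: rhs = 6, matching y values: 11, 12 (2 points).
  x = 1: rhs = 18, matching y values: 8, 15 (2 points).
  x = 2: rhs = 13, matching y values: 6, 17 (2 points).
  x = 3: rhs = 20, matching y values: none (0 points).
  x = 4: rhs = 22, matching y values: none (0 points).
  x = 5: rhs = 2, matching y values: 5, 18 (2 points).
  x = 6: rhs = 12, matching y values: 9, 14 (2 points).
  x = 7: rhs = 12, matching y values: 9, 14 (2 points).
  x = 8: rhs = 8, matching y values: 10, 13 (2 points).
  x = 9: rhs = 6, matching y values: 11, 12 (2 points).
  x = 10: rhs = 12, matching y values: 9, 14 (2 points).
  x = 11: rhs = 9, matching y values: 3, 20 (2 points).
  x = 12: rhs = 3, matching y values: 7, 16 (2 points).
  x = 13: rhs = 0, matching y values: 0 (1 points).
  x = 14: rhs = 6, matching y values: 11, 12 (2 points).
  x = 15: rhs = 4, matching y values: 2, 21 (2 points).
  x = 16: rhs = 0, matching y values: 0 (1 points).
  x = 17: rhs = 0, matching y values: 0 (1 points).
  x = 18: rhs = 10, matching y values: none (0 points).
  x = 19: rhs = 13, matching y values: 6, 17 (2 points).
  x = 20: rhs = 15, matching y values: none (0 points).
  x = 21: rhs = 22, matching y values: none (0 points).
  x = 22: rhs = 17, matching y values: none (0 points).
Total affine count: 31.
Full point count |E(F_23)| = 31 + 1 = 32.
Hasse bound: |32 − (23+1)| = |8| = 8 ≤ 2√23 ≈ 9.5917 ✓.


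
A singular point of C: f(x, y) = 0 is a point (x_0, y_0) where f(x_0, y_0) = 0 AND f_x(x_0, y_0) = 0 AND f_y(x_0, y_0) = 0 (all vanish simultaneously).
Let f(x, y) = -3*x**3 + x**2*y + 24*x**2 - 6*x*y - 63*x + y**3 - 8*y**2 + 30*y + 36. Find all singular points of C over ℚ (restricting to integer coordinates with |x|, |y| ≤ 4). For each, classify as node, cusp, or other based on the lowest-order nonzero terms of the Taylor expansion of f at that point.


Singular points: {(3, 3)}; classification: cusp.

Compute partial derivatives:
  f_x = -9*x**2 + 2*x*y + 48*x - 6*y - 63.
  f_y = x**2 - 6*x + 3*y**2 - 16*y + 30.
Scan x_0 ∈ {−4, ..., 4}. For each x_0, f_y(x_0, y) is a polynomial in y; find its integer roots y ∈ {−4, ..., 4}, then test f_x and f at those candidates.
  x = -4: f_y(-4, y) = 3*y**2 - 16*y + 70; no integer root y with |y| ≤ 4.
  x = -3: f_y(-3, y) = 3*y**2 - 16*y + 57; no integer root y with |y| ≤ 4.
  x = -2: f_y(-2, y) = 3*y**2 - 16*y + 46; no integer root y with |y| ≤ 4.
  x = -1: f_y(-1, y) = 3*y**2 - 16*y + 37; no integer root y with |y| ≤ 4.
  x = 0: f_y(0, y) = 3*y**2 - 16*y + 30; no integer root y with |y| ≤ 4.
  x = 1: f_y(1, y) = 3*y**2 - 16*y + 25; no integer root y with |y| ≤ 4.
  x = 2: f_y(2, y) = 3*y**2 - 16*y + 22; no integer root y with |y| ≤ 4.
  x = 3: f_y(3, y) = 3*y**2 - 16*y + 21; vanishes at y ∈ {3}. (3, 3): f_x = 0, f = 0 — SINGULAR.
  x = 4: f_y(4, y) = 3*y**2 - 16*y + 22; no integer root y with |y| ≤ 4.
Only singular point on the grid: (3, 3).
Classify: substitute x = 3 + u, y = 3 + v and expand: f = -3*u**3 + u**2*v + v**3 + v**2.
No constant or linear terms (consistent with a singular point). Quadratic part: v**2. Cubic part: -3*u**3 + u**2*v + v**3.
The quadratic part v**2 is a perfect square, so there is a single (double) tangent line v = 0, i.e. y = 3. Restricting the cubic part to that line (v = 0) leaves -3*u**3 ≠ 0, so f is not divisible by v and the branch is v² ≈ 3*u**3 to lowest order — this is a cusp.
Classification: cusp.


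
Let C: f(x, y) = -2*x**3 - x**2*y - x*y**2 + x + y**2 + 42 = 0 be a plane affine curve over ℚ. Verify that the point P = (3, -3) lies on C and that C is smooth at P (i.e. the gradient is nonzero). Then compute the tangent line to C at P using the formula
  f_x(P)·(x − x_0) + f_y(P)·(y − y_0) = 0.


Tangent line at P: -44*x + 3*y + 141 = 0.

Step 1: f(3, -3) = 0, so P lies on C.
Step 2: partial derivatives
  f_x(x, y) = -6*x**2 - 2*x*y - y**2 + 1, f_y(x, y) = -x**2 - 2*x*y + 2*y.
  f_x(P) = -44, f_y(P) = 3 (gradient nonzero, so P is smooth).
Step 3: tangent line at P: -44·(x − 3) + 3·(y − -3) = 0.
Expanding: -44*x + 3*y + 141 = 0.


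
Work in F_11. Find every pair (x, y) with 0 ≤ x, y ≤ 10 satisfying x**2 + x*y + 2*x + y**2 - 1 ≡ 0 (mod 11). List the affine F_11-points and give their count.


Affine F_11-points: {(0, 1), (0, 10), (1, 4), (1, 6), (2, 3), (2, 6), (4, 3), (4, 4), (8, 1), (8, 2), (10, 2), (10, 10)}; count = 12.

For each of the 121 pairs (x, y) ∈ F_11², evaluate f(x, y) mod 11. Record the zeros.
  x = 0: [0↦10, 1↦0, 2↦3, 3↦8, 4↦4, 5↦2, 6↦2, 7↦4, 8↦8, 9↦3, 10↦0]  zeros at y ∈ {1, 10}
  x = 1: [0↦2, 1↦4, 2↦8, 3↦3, 4↦0, 5↦10, 6↦0, 7↦3, 8↦8, 9↦4, 10↦2]  zeros at y ∈ {4, 6}
  x = 2: [0↦7, 1↦10, 2↦4, 3↦0, 4↦9, 5↦9, 6↦0, 7↦4, 8↦10, 9↦7, 10↦6]  zeros at y ∈ {3, 6}
  x = 3: [0↦3, 1↦7, 2↦2, 3↦10, 4↦9, 5↦10, 6↦2, 7↦7, 8↦3, 9↦1, 10↦1]  zeros at y ∈ ∅
  x = 4: [0↦1, 1↦6, 2↦2, 3↦0, 4↦0, 5↦2, 6↦6, 7↦1, 8↦9, 9↦8, 10↦9]  zeros at y ∈ {3, 4}
  x = 5: [0↦1, 1↦7, 2↦4, 3↦3, 4↦4, 5↦7, 6↦1, 7↦8, 8↦6, 9↦6, 10↦8]  zeros at y ∈ ∅
  x = 6: [0↦3, 1↦10, 2↦8, 3↦8, 4↦10, 5↦3, 6↦9, 7↦6, 8↦5, 9↦6, 10↦9]  zeros at y ∈ ∅
  x = 7: [0↦7, 1↦4, 2↦3, 3↦4, 4↦7, 5↦1, 6↦8, 7↦6, 8↦6, 9↦8, 10↦1]  zeros at y ∈ ∅
  x = 8: [0↦2, 1↦0, 2↦0, 3↦2, 4↦6, 5↦1, 6↦9, 7↦8, 8↦9, 9↦1, 10↦6]  zeros at y ∈ {1, 2}
  x = 9: [0↦10, 1↦9, 2↦10, 3↦2, 4↦7, 5↦3, 6↦1, 7↦1, 8↦3, 9↦7, 10↦2]  zeros at y ∈ ∅
  x = 10: [0↦9, 1↦9, 2↦0, 3↦4, 4↦10, 5↦7, 6↦6, 7↦7, 8↦10, 9↦4, 10↦0]  zeros at y ∈ {2, 10}
Collecting zeros: affine points = {(0, 1), (0, 10), (1, 4), (1, 6), (2, 3), (2, 6), (4, 3), (4, 4), (8, 1), (8, 2), (10, 2), (10, 10)}.
Total count |C(F_11)_aff| = 12.


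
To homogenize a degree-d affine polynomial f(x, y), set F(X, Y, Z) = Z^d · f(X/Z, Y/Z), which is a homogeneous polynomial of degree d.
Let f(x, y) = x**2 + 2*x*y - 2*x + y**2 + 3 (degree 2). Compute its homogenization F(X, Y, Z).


F(X, Y, Z) = X**2 + 2*X*Y - 2*X*Z + Y**2 + 3*Z**2

deg(f) = 2.
Substitute x = X/Z, y = Y/Z into f, then multiply by Z^2.
  monomial 1·x^2·y^0 ↦ 1·X^2·Y^0·Z^0.
  monomial 2·x^1·y^1 ↦ 2·X^1·Y^1·Z^0.
  monomial -2·x^1·y^0 ↦ -2·X^1·Y^0·Z^1.
  monomial 1·x^0·y^2 ↦ 1·X^0·Y^2·Z^0.
  monomial 3·x^0·y^0 ↦ 3·X^0·Y^0·Z^2.
Collecting: F(X, Y, Z) = X**2 + 2*X*Y - 2*X*Z + Y**2 + 3*Z**2.


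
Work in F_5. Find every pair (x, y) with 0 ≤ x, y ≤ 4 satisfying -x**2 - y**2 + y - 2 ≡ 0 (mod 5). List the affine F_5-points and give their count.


Affine F_5-points: {(1, 2), (1, 4), (4, 2), (4, 4)}; count = 4.

For each of the 25 pairs (x, y) ∈ F_5², evaluate f(x, y) mod 5. Record the zeros.
  x = 0: [0↦3, 1↦3, 2↦1, 3↦2, 4↦1]  zeros at y ∈ ∅
  x = 1: [0↦2, 1↦2, 2↦0, 3↦1, 4↦0]  zeros at y ∈ {2, 4}
  x = 2: [0↦4, 1↦4, 2↦2, 3↦3, 4↦2]  zeros at y ∈ ∅
  x = 3: [0↦4, 1↦4, 2↦2, 3↦3, 4↦2]  zeros at y ∈ ∅
  x = 4: [0↦2, 1↦2, 2↦0, 3↦1, 4↦0]  zeros at y ∈ {2, 4}
Collecting zeros: affine points = {(1, 2), (1, 4), (4, 2), (4, 4)}.
Total count |C(F_5)_aff| = 4.


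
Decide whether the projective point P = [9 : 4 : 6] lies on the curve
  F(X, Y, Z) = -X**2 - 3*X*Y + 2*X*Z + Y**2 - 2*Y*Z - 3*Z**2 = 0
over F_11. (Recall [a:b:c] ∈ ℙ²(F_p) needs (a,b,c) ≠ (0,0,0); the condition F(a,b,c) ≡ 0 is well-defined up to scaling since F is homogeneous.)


F(9,4,6) ≡ 10 (mod 11); P is NOT on the curve.

Evaluate F(9, 4, 6) term-by-term (mod 11).
  -X**2 ↦ -1·81·1·1 = -81
  -3*X*Y ↦ -3·9·4·1 = -108
  2*X*Z ↦ 2·9·1·6 = 108
  Y**2 ↦ 1·1·16·1 = 16
  -2*Y*Z ↦ -2·1·4·6 = -48
  -3*Z**2 ↦ -3·1·1·36 = -108
Sum: F(9, 4, 6) = (-81) + (-108) + (108) + (16) + (-48) + (-108) = -221.
Reducing mod 11: -221 ≡ 10 (mod 11).
Since F(a, b, c) ≡ 10 ≠ 0 (mod 11), P does NOT lie on the curve.


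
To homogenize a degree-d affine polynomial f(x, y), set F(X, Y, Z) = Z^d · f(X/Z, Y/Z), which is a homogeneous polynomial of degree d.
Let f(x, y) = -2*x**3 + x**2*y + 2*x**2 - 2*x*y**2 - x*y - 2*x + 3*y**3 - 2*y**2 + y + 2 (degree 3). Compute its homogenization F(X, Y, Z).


F(X, Y, Z) = -2*X**3 + X**2*Y + 2*X**2*Z - 2*X*Y**2 - X*Y*Z - 2*X*Z**2 + 3*Y**3 - 2*Y**2*Z + Y*Z**2 + 2*Z**3

deg(f) = 3.
Substitute x = X/Z, y = Y/Z into f, then multiply by Z^3.
  monomial -2·x^3·y^0 ↦ -2·X^3·Y^0·Z^0.
  monomial 1·x^2·y^1 ↦ 1·X^2·Y^1·Z^0.
  monomial 2·x^2·y^0 ↦ 2·X^2·Y^0·Z^1.
  monomial -2·x^1·y^2 ↦ -2·X^1·Y^2·Z^0.
  monomial -1·x^1·y^1 ↦ -1·X^1·Y^1·Z^1.
  monomial -2·x^1·y^0 ↦ -2·X^1·Y^0·Z^2.
  monomial 3·x^0·y^3 ↦ 3·X^0·Y^3·Z^0.
  monomial -2·x^0·y^2 ↦ -2·X^0·Y^2·Z^1.
  monomial 1·x^0·y^1 ↦ 1·X^0·Y^1·Z^2.
  monomial 2·x^0·y^0 ↦ 2·X^0·Y^0·Z^3.
Collecting: F(X, Y, Z) = -2*X**3 + X**2*Y + 2*X**2*Z - 2*X*Y**2 - X*Y*Z - 2*X*Z**2 + 3*Y**3 - 2*Y**2*Z + Y*Z**2 + 2*Z**3.


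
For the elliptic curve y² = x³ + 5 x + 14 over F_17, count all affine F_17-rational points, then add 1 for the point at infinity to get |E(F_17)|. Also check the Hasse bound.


Affine points = {(2, 7), (2, 10), (4, 8), (4, 9), (7, 1), (7, 16), (12, 0), (13, 7), (13, 10), (15, 8), (15, 9), (16, 5), (16, 12)}; affine count = 13; |E(F_17)| = 14.

Discriminant check: Δ ∝ 4a³ + 27b² = 4·5³ + 27·14² = 4·125 + 27·196 ≡ 12 (mod 17). Nonzero ⇒ E is nonsingular.
For each x ∈ F_17, compute rhs = x³ + 5·x + 14 mod 17, then count y ∈ F_17 with y² ≡ rhs.
  x = 0: rhs = 14, matching y values: none (0 points).
  x = 1: rhs = 3, matching y values: none (0 points).
  x = 2: rhs = 15, matching y values: 7, 10 (2 points).
  x = 3: rhs = 5, matching y values: none (0 points).
  x = 4: rhs = 13, matching y values: 8, 9 (2 points).
  x = 5: rhs = 11, matching y values: none (0 points).
  x = 6: rhs = 5, matching y values: none (0 points).
  x = 7: rhs = 1, matching y values: 1, 16 (2 points).
  x = 8: rhs = 5, matching y values: none (0 points).
  x = 9: rhs = 6, matching y values: none (0 points).
  x = 10: rhs = 10, matching y values: none (0 points).
  x = 11: rhs = 6, matching y values: none (0 points).
  x = 12: rhs = 0, matching y values: 0 (1 points).
  x = 13: rhs = 15, matching y values: 7, 10 (2 points).
  x = 14: rhs = 6, matching y values: none (0 points).
  x = 15: rhs = 13, matching y values: 8, 9 (2 points).
  x = 16: rhs = 8, matching y values: 5, 12 (2 points).
Total affine count: 13.
Full point count |E(F_17)| = 13 + 1 = 14.
Hasse bound: |14 − (17+1)| = |-4| = 4 ≤ 2√17 ≈ 8.2462 ✓.


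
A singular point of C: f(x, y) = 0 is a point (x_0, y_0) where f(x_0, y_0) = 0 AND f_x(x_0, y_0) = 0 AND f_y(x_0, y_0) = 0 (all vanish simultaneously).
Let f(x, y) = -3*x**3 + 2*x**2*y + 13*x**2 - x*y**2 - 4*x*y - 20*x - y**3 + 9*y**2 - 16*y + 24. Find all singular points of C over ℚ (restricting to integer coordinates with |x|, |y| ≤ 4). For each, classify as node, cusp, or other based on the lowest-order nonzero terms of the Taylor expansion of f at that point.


Singular points: {(2, 2)}; classification: node.

Compute partial derivatives:
  f_x = -9*x**2 + 4*x*y + 26*x - y**2 - 4*y - 20.
  f_y = 2*x**2 - 2*x*y - 4*x - 3*y**2 + 18*y - 16.
Scan x_0 ∈ {−4, ..., 4}. For each x_0, f_y(x_0, y) is a polynomial in y; find its integer roots y ∈ {−4, ..., 4}, then test f_x and f at those candidates.
  x = -4: f_y(-4, y) = -3*y**2 + 26*y + 32; no integer root y with |y| ≤ 4.
  x = -3: f_y(-3, y) = -3*y**2 + 24*y + 14; no integer root y with |y| ≤ 4.
  x = -2: f_y(-2, y) = -3*y**2 + 22*y; vanishes at y ∈ {0}. (-2, 0): f_x = -108 ≠ 0.
  x = -1: f_y(-1, y) = -3*y**2 + 20*y - 10; no integer root y with |y| ≤ 4.
  x = 0: f_y(0, y) = -3*y**2 + 18*y - 16; no integer root y with |y| ≤ 4.
  x = 1: f_y(1, y) = -3*y**2 + 16*y - 18; no integer root y with |y| ≤ 4.
  x = 2: f_y(2, y) = -3*y**2 + 14*y - 16; vanishes at y ∈ {2}. (2, 2): f_x = 0, f = 0 — SINGULAR.
  x = 3: f_y(3, y) = -3*y**2 + 12*y - 10; no integer root y with |y| ≤ 4.
  x = 4: f_y(4, y) = -3*y**2 + 10*y; vanishes at y ∈ {0}. (4, 0): f_x = -60 ≠ 0.
Only singular point on the grid: (2, 2).
Classify: substitute x = 2 + u, y = 2 + v and expand: f = -3*u**3 + 2*u**2*v - u**2 - u*v**2 - v**3 + v**2.
No constant or linear terms (consistent with a singular point). Quadratic part: -u**2 + v**2. Cubic part: -3*u**3 + 2*u**2*v - u*v**2 - v**3.
The quadratic part v**2 - u**2 = (v − u)(v + u) splits into two distinct linear factors, so there are two distinct tangent lines y − 2 = ±(x − 2) — this is a node (ordinary double point).
Classification: node.


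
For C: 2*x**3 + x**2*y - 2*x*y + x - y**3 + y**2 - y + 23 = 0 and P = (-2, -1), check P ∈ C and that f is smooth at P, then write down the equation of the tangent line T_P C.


Tangent line at P: 31*x + 2*y + 64 = 0.

Step 1: f(-2, -1) = 0, so P lies on C.
Step 2: partial derivatives
  f_x(x, y) = 6*x**2 + 2*x*y - 2*y + 1, f_y(x, y) = x**2 - 2*x - 3*y**2 + 2*y - 1.
  f_x(P) = 31, f_y(P) = 2 (gradient nonzero, so P is smooth).
Step 3: tangent line at P: 31·(x − -2) + 2·(y − -1) = 0.
Expanding: 31*x + 2*y + 64 = 0.


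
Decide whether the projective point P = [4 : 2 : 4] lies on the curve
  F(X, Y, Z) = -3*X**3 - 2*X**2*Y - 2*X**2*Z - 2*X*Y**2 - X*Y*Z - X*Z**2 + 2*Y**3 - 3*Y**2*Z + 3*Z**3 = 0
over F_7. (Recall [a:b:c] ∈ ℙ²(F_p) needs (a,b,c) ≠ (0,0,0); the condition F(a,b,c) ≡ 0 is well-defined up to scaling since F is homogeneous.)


F(4,2,4) ≡ 5 (mod 7); P is NOT on the curve.

Evaluate F(4, 2, 4) term-by-term (mod 7).
  -3*X**3 ↦ -3·64·1·1 = -192
  -2*X**2*Y ↦ -2·16·2·1 = -64
  -2*X**2*Z ↦ -2·16·1·4 = -128
  -2*X*Y**2 ↦ -2·4·4·1 = -32
  -X*Y*Z ↦ -1·4·2·4 = -32
  -X*Z**2 ↦ -1·4·1·16 = -64
  2*Y**3 ↦ 2·1·8·1 = 16
  -3*Y**2*Z ↦ -3·1·4·4 = -48
  3*Z**3 ↦ 3·1·1·64 = 192
Sum: F(4, 2, 4) = (-192) + (-64) + (-128) + (-32) + (-32) + (-64) + (16) + (-48) + (192) = -352.
Reducing mod 7: -352 ≡ 5 (mod 7).
Since F(a, b, c) ≡ 5 ≠ 0 (mod 7), P does NOT lie on the curve.


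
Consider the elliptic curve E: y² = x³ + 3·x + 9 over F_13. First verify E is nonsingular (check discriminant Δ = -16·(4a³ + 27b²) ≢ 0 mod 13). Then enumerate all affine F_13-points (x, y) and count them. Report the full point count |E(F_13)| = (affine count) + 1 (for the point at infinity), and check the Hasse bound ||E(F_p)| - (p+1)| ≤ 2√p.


Affine points = {(0, 3), (0, 10), (1, 0), (2, 6), (2, 7), (6, 3), (6, 10), (7, 3), (7, 10), (8, 5), (8, 8), (10, 5), (10, 8)}; affine count = 13; |E(F_13)| = 14.

Discriminant check: Δ ∝ 4a³ + 27b² = 4·3³ + 27·9² = 4·27 + 27·81 ≡ 7 (mod 13). Nonzero ⇒ E is nonsingular.
For each x ∈ F_13, compute rhs = x³ + 3·x + 9 mod 13, then count y ∈ F_13 with y² ≡ rhs.
  x = 0: rhs = 9, matching y values: 3, 10 (2 points).
  x = 1: rhs = 0, matching y values: 0 (1 points).
  x = 2: rhs = 10, matching y values: 6, 7 (2 points).
  x = 3: rhs = 6, matching y values: none (0 points).
  x = 4: rhs = 7, matching y values: none (0 points).
  x = 5: rhs = 6, matching y values: none (0 points).
  x = 6: rhs = 9, matching y values: 3, 10 (2 points).
  x = 7: rhs = 9, matching y values: 3, 10 (2 points).
  x = 8: rhs = 12, matching y values: 5, 8 (2 points).
  x = 9: rhs = 11, matching y values: none (0 points).
  x = 10: rhs = 12, matching y values: 5, 8 (2 points).
  x = 11: rhs = 8, matching y values: none (0 points).
  x = 12: rhs = 5, matching y values: none (0 points).
Total affine count: 13.
Full point count |E(F_13)| = 13 + 1 = 14.
Hasse bound: |14 − (13+1)| = |0| = 0 ≤ 2√13 ≈ 7.2111 ✓.


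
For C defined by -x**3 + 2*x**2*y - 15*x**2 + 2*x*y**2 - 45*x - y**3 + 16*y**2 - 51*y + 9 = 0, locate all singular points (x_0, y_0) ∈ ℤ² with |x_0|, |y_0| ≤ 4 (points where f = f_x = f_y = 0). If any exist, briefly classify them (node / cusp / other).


Singular points: {(-3, 3)}; classification: cusp.

Compute partial derivatives:
  f_x = -3*x**2 + 4*x*y - 30*x + 2*y**2 - 45.
  f_y = 2*x**2 + 4*x*y - 3*y**2 + 32*y - 51.
Scan x_0 ∈ {−4, ..., 4}. For each x_0, f_y(x_0, y) is a polynomial in y; find its integer roots y ∈ {−4, ..., 4}, then test f_x and f at those candidates.
  x = -4: f_y(-4, y) = -3*y**2 + 16*y - 19; no integer root y with |y| ≤ 4.
  x = -3: f_y(-3, y) = -3*y**2 + 20*y - 33; vanishes at y ∈ {3}. (-3, 3): f_x = 0, f = 0 — SINGULAR.
  x = -2: f_y(-2, y) = -3*y**2 + 24*y - 43; no integer root y with |y| ≤ 4.
  x = -1: f_y(-1, y) = -3*y**2 + 28*y - 49; no integer root y with |y| ≤ 4.
  x = 0: f_y(0, y) = -3*y**2 + 32*y - 51; no integer root y with |y| ≤ 4.
  x = 1: f_y(1, y) = -3*y**2 + 36*y - 49; no integer root y with |y| ≤ 4.
  x = 2: f_y(2, y) = -3*y**2 + 40*y - 43; no integer root y with |y| ≤ 4.
  x = 3: f_y(3, y) = -3*y**2 + 44*y - 33; no integer root y with |y| ≤ 4.
  x = 4: f_y(4, y) = -3*y**2 + 48*y - 19; no integer root y with |y| ≤ 4.
Only singular point on the grid: (-3, 3).
Classify: substitute x = -3 + u, y = 3 + v and expand: f = -u**3 + 2*u**2*v + 2*u*v**2 - v**3 + v**2.
No constant or linear terms (consistent with a singular point). Quadratic part: v**2. Cubic part: -u**3 + 2*u**2*v + 2*u*v**2 - v**3.
The quadratic part v**2 is a perfect square, so there is a single (double) tangent line v = 0, i.e. y = 3. Restricting the cubic part to that line (v = 0) leaves -u**3 ≠ 0, so f is not divisible by v and the branch is v² ≈ u**3 to lowest order — this is a cusp.
Classification: cusp.


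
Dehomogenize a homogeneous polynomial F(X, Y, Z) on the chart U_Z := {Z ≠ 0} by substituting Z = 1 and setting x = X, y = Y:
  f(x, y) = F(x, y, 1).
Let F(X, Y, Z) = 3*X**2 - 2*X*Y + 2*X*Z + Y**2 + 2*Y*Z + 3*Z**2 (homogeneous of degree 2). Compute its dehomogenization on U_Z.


f(x, y) = 3*x**2 - 2*x*y + 2*x + y**2 + 2*y + 3

On U_Z we set Z = 1. Each monomial c·X^i·Y^j·Z^k in F becomes c·x^i·y^j·1^k = c·x^i·y^j.
Substituting Z = 1: F(X, Y, 1) = 3*x**2 - 2*x*y + 2*x + y**2 + 2*y + 3.
Note: deg(f) ≤ deg(F) = 2; strict inequality happens when F is divisible by Z (lost terms).


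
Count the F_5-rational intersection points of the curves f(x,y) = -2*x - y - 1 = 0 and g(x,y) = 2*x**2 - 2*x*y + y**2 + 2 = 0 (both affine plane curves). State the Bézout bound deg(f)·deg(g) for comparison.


Common zeros: {(2, 0)}; count = 1; Bézout bound = 2.

deg(f) = 1, deg(g) = 2, so Bézout bound = 2.
Scan x ∈ F_5. For each x, list the y ∈ F_5 with f(x, y) ≡ 0 and those with g(x, y) ≡ 0 (mod 5); the common zeros in that column are the intersection.
  x = 0: f ≡ 0 at y ∈ {4}; g ≡ 0 at y ∈ ∅; common: ∅.
  x = 1: f ≡ 0 at y ∈ {2}; g ≡ 0 at y ∈ ∅; common: ∅.
  x = 2: f ≡ 0 at y ∈ {0}; g ≡ 0 at y ∈ {0, 4}; common: {0}.
  x = 3: f ≡ 0 at y ∈ {3}; g ≡ 0 at y ∈ {0, 1}; common: ∅.
  x = 4: f ≡ 0 at y ∈ {1}; g ≡ 0 at y ∈ ∅; common: ∅.
Collecting: common zeros = {(2, 0)}, so the count is 1.
Comparison with the Bézout bound: 1 ≤ 2 = deg(f)·deg(g), as expected for curves with no common component (the affine F_5-count falls short of the bound because intersections may lie at infinity, over extension fields, or carry multiplicity).


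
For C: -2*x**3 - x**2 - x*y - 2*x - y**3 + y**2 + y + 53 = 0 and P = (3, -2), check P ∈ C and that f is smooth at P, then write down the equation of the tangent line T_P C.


Tangent line at P: -60*x - 18*y + 144 = 0.

Step 1: f(3, -2) = 0, so P lies on C.
Step 2: partial derivatives
  f_x(x, y) = -6*x**2 - 2*x - y - 2, f_y(x, y) = -x - 3*y**2 + 2*y + 1.
  f_x(P) = -60, f_y(P) = -18 (gradient nonzero, so P is smooth).
Step 3: tangent line at P: -60·(x − 3) + -18·(y − -2) = 0.
Expanding: -60*x - 18*y + 144 = 0.


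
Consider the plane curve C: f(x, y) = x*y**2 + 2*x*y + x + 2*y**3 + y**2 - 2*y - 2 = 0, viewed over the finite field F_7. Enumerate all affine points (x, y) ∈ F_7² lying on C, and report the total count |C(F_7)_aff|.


Affine F_7-points: {(0, 2), (2, 0), (2, 1), (3, 5), (4, 3), (5, 4)}; count = 6.

For each of the 49 pairs (x, y) ∈ F_7², evaluate f(x, y) mod 7. Record the zeros.
  x = 0: [0↦5, 1↦6, 2↦0, 3↦6, 4↦1, 5↦4, 6↦6]  zeros at y ∈ {2}
  x = 1: [0↦6, 1↦3, 2↦2, 3↦1, 4↦5, 5↦5, 6↦6]  zeros at y ∈ ∅
  x = 2: [0↦0, 1↦0, 2↦4, 3↦3, 4↦2, 5↦6, 6↦6]  zeros at y ∈ {0, 1}
  x = 3: [0↦1, 1↦4, 2↦6, 3↦5, 4↦6, 5↦0, 6↦6]  zeros at y ∈ {5}
  x = 4: [0↦2, 1↦1, 2↦1, 3↦0, 4↦3, 5↦1, 6↦6]  zeros at y ∈ {3}
  x = 5: [0↦3, 1↦5, 2↦3, 3↦2, 4↦0, 5↦2, 6↦6]  zeros at y ∈ {4}
  x = 6: [0↦4, 1↦2, 2↦5, 3↦4, 4↦4, 5↦3, 6↦6]  zeros at y ∈ ∅
Collecting zeros: affine points = {(0, 2), (2, 0), (2, 1), (3, 5), (4, 3), (5, 4)}.
Total count |C(F_7)_aff| = 6.


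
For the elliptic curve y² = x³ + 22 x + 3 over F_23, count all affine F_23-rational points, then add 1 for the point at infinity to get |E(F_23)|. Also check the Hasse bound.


Affine points = {(0, 7), (0, 16), (1, 7), (1, 16), (2, 3), (2, 20), (3, 2), (3, 21), (5, 10), (5, 13), (6, 11), (6, 12), (8, 1), (8, 22), (10, 2), (10, 21), (11, 9), (11, 14), (13, 5), (13, 18), (16, 9), (16, 14), (17, 0), (19, 9), (19, 14), (20, 5), (20, 18), (22, 7), (22, 16)}; affine count = 29; |E(F_23)| = 30.

Discriminant check: Δ ∝ 4a³ + 27b² = 4·22³ + 27·3² = 4·10648 + 27·9 ≡ 9 (mod 23). Nonzero ⇒ E is nonsingular.
For each x ∈ F_23, compute rhs = x³ + 22·x + 3 mod 23, then count y ∈ F_23 with y² ≡ rhs.
  x = 0: rhs = 3, matching y values: 7, 16 (2 points).
  x = 1: rhs = 3, matching y values: 7, 16 (2 points).
  x = 2: rhs = 9, matching y values: 3, 20 (2 points).
  x = 3: rhs = 4, matching y values: 2, 21 (2 points).
  x = 4: rhs = 17, matching y values: none (0 points).
  x = 5: rhs = 8, matching y values: 10, 13 (2 points).
  x = 6: rhs = 6, matching y values: 11, 12 (2 points).
  x = 7: rhs = 17, matching y values: none (0 points).
  x = 8: rhs = 1, matching y values: 1, 22 (2 points).
  x = 9: rhs = 10, matching y values: none (0 points).
  x = 10: rhs = 4, matching y values: 2, 21 (2 points).
  x = 11: rhs = 12, matching y values: 9, 14 (2 points).
  x = 12: rhs = 17, matching y values: none (0 points).
  x = 13: rhs = 2, matching y values: 5, 18 (2 points).
  x = 14: rhs = 19, matching y values: none (0 points).
  x = 15: rhs = 5, matching y values: none (0 points).
  x = 16: rhs = 12, matching y values: 9, 14 (2 points).
  x = 17: rhs = 0, matching y values: 0 (1 points).
  x = 18: rhs = 21, matching y values: none (0 points).
  x = 19: rhs = 12, matching y values: 9, 14 (2 points).
  x = 20: rhs = 2, matching y values: 5, 18 (2 points).
  x = 21: rhs = 20, matching y values: none (0 points).
  x = 22: rhs = 3, matching y values: 7, 16 (2 points).
Total affine count: 29.
Full point count |E(F_23)| = 29 + 1 = 30.
Hasse bound: |30 − (23+1)| = |6| = 6 ≤ 2√23 ≈ 9.5917 ✓.


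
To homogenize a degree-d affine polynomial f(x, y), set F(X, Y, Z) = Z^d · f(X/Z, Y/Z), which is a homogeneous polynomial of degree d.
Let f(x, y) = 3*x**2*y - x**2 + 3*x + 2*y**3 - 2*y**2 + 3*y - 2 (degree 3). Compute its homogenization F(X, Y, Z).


F(X, Y, Z) = 3*X**2*Y - X**2*Z + 3*X*Z**2 + 2*Y**3 - 2*Y**2*Z + 3*Y*Z**2 - 2*Z**3

deg(f) = 3.
Substitute x = X/Z, y = Y/Z into f, then multiply by Z^3.
  monomial 3·x^2·y^1 ↦ 3·X^2·Y^1·Z^0.
  monomial -1·x^2·y^0 ↦ -1·X^2·Y^0·Z^1.
  monomial 3·x^1·y^0 ↦ 3·X^1·Y^0·Z^2.
  monomial 2·x^0·y^3 ↦ 2·X^0·Y^3·Z^0.
  monomial -2·x^0·y^2 ↦ -2·X^0·Y^2·Z^1.
  monomial 3·x^0·y^1 ↦ 3·X^0·Y^1·Z^2.
  monomial -2·x^0·y^0 ↦ -2·X^0·Y^0·Z^3.
Collecting: F(X, Y, Z) = 3*X**2*Y - X**2*Z + 3*X*Z**2 + 2*Y**3 - 2*Y**2*Z + 3*Y*Z**2 - 2*Z**3.


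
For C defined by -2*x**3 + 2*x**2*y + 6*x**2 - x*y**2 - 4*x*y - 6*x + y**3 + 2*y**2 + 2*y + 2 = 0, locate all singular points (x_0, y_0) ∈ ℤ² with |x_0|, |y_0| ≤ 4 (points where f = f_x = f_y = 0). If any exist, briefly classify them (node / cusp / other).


Singular points: {(1, 0)}; classification: cusp.

Compute partial derivatives:
  f_x = -6*x**2 + 4*x*y + 12*x - y**2 - 4*y - 6.
  f_y = 2*x**2 - 2*x*y - 4*x + 3*y**2 + 4*y + 2.
Scan x_0 ∈ {−4, ..., 4}. For each x_0, f_y(x_0, y) is a polynomial in y; find its integer roots y ∈ {−4, ..., 4}, then test f_x and f at those candidates.
  x = -4: f_y(-4, y) = 3*y**2 + 12*y + 50; no integer root y with |y| ≤ 4.
  x = -3: f_y(-3, y) = 3*y**2 + 10*y + 32; no integer root y with |y| ≤ 4.
  x = -2: f_y(-2, y) = 3*y**2 + 8*y + 18; no integer root y with |y| ≤ 4.
  x = -1: f_y(-1, y) = 3*y**2 + 6*y + 8; no integer root y with |y| ≤ 4.
  x = 0: f_y(0, y) = 3*y**2 + 4*y + 2; no integer root y with |y| ≤ 4.
  x = 1: f_y(1, y) = 3*y**2 + 2*y; vanishes at y ∈ {0}. (1, 0): f_x = 0, f = 0 — SINGULAR.
  x = 2: f_y(2, y) = 3*y**2 + 2; no integer root y with |y| ≤ 4.
  x = 3: f_y(3, y) = 3*y**2 - 2*y + 8; no integer root y with |y| ≤ 4.
  x = 4: f_y(4, y) = 3*y**2 - 4*y + 18; no integer root y with |y| ≤ 4.
Only singular point on the grid: (1, 0).
Classify: substitute x = 1 + u, y = 0 + v and expand: f = -2*u**3 + 2*u**2*v - u*v**2 + v**3 + v**2.
No constant or linear terms (consistent with a singular point). Quadratic part: v**2. Cubic part: -2*u**3 + 2*u**2*v - u*v**2 + v**3.
The quadratic part v**2 is a perfect square, so there is a single (double) tangent line v = 0, i.e. y = 0. Restricting the cubic part to that line (v = 0) leaves -2*u**3 ≠ 0, so f is not divisible by v and the branch is v² ≈ 2*u**3 to lowest order — this is a cusp.
Classification: cusp.


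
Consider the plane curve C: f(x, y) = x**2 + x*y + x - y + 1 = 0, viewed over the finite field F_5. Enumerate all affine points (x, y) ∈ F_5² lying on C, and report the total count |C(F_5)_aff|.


Affine F_5-points: {(0, 1), (2, 3), (3, 1), (4, 3)}; count = 4.

For each of the 25 pairs (x, y) ∈ F_5², evaluate f(x, y) mod 5. Record the zeros.
  x = 0: [0↦1, 1↦0, 2↦4, 3↦3, 4↦2]  zeros at y ∈ {1}
  x = 1: [0↦3, 1↦3, 2↦3, 3↦3, 4↦3]  zeros at y ∈ ∅
  x = 2: [0↦2, 1↦3, 2↦4, 3↦0, 4↦1]  zeros at y ∈ {3}
  x = 3: [0↦3, 1↦0, 2↦2, 3↦4, 4↦1]  zeros at y ∈ {1}
  x = 4: [0↦1, 1↦4, 2↦2, 3↦0, 4↦3]  zeros at y ∈ {3}
Collecting zeros: affine points = {(0, 1), (2, 3), (3, 1), (4, 3)}.
Total count |C(F_5)_aff| = 4.


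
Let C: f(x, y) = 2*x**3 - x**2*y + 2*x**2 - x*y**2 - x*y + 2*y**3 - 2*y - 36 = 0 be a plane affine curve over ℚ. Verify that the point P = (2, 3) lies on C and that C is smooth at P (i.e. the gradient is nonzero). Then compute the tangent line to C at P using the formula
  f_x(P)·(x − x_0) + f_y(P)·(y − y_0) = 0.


Tangent line at P: 8*x + 34*y - 118 = 0.

Step 1: f(2, 3) = 0, so P lies on C.
Step 2: partial derivatives
  f_x(x, y) = 6*x**2 - 2*x*y + 4*x - y**2 - y, f_y(x, y) = -x**2 - 2*x*y - x + 6*y**2 - 2.
  f_x(P) = 8, f_y(P) = 34 (gradient nonzero, so P is smooth).
Step 3: tangent line at P: 8·(x − 2) + 34·(y − 3) = 0.
Expanding: 8*x + 34*y - 118 = 0.


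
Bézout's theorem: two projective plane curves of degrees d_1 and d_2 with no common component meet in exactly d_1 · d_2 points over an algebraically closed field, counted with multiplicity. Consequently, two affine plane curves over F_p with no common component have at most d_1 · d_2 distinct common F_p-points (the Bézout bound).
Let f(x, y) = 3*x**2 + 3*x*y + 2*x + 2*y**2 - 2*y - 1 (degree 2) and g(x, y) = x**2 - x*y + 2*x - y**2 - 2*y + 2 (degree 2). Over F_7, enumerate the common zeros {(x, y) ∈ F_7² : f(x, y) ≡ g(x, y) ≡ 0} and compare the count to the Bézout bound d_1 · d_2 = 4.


Common zeros: {(5, 4)}; count = 1; Bézout bound = 4.

deg(f) = 2, deg(g) = 2, so Bézout bound = 4.
Scan x ∈ F_7. For each x, list the y ∈ F_7 with f(x, y) ≡ 0 and those with g(x, y) ≡ 0 (mod 7); the common zeros in that column are the intersection.
  x = 0: f ≡ 0 at y ∈ ∅; g ≡ 0 at y ∈ ∅; common: ∅.
  x = 1: f ≡ 0 at y ∈ {1, 2}; g ≡ 0 at y ∈ {5, 6}; common: ∅.
  x = 2: f ≡ 0 at y ∈ {1, 4}; g ≡ 0 at y ∈ {5}; common: ∅.
  x = 3: f ≡ 0 at y ∈ ∅; g ≡ 0 at y ∈ {3, 6}; common: ∅.
  x = 4: f ≡ 0 at y ∈ ∅; g ≡ 0 at y ∈ {4}; common: ∅.
  x = 5: f ≡ 0 at y ∈ {0, 4}; g ≡ 0 at y ∈ {3, 4}; common: {4}.
  x = 6: f ≡ 0 at y ∈ {0, 6}; g ≡ 0 at y ∈ ∅; common: ∅.
Collecting: common zeros = {(5, 4)}, so the count is 1.
Comparison with the Bézout bound: 1 ≤ 4 = deg(f)·deg(g), as expected for curves with no common component (the affine F_7-count falls short of the bound because intersections may lie at infinity, over extension fields, or carry multiplicity).


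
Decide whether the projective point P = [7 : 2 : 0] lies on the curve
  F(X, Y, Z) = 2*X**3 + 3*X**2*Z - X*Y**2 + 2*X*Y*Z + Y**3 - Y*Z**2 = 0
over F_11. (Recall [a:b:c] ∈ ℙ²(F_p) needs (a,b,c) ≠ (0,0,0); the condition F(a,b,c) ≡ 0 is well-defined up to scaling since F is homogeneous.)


F(7,2,0) ≡ 6 (mod 11); P is NOT on the curve.

Evaluate F(7, 2, 0) term-by-term (mod 11).
  2*X**3 ↦ 2·343·1·1 = 686
  3*X**2*Z ↦ 3·49·1·0 = 0
  -X*Y**2 ↦ -1·7·4·1 = -28
  2*X*Y*Z ↦ 2·7·2·0 = 0
  Y**3 ↦ 1·1·8·1 = 8
  -Y*Z**2 ↦ -1·1·2·0 = 0
Sum: F(7, 2, 0) = (686) + (0) + (-28) + (0) + (8) + (0) = 666.
Reducing mod 11: 666 ≡ 6 (mod 11).
Since F(a, b, c) ≡ 6 ≠ 0 (mod 11), P does NOT lie on the curve.


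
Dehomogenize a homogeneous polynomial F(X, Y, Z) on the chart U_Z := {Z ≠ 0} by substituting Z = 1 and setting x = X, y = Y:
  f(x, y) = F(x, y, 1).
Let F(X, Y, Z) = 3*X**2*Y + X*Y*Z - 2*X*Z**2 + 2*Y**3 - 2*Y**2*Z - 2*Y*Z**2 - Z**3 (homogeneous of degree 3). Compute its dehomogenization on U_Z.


f(x, y) = 3*x**2*y + x*y - 2*x + 2*y**3 - 2*y**2 - 2*y - 1

On U_Z we set Z = 1. Each monomial c·X^i·Y^j·Z^k in F becomes c·x^i·y^j·1^k = c·x^i·y^j.
Substituting Z = 1: F(X, Y, 1) = 3*x**2*y + x*y - 2*x + 2*y**3 - 2*y**2 - 2*y - 1.
Note: deg(f) ≤ deg(F) = 3; strict inequality happens when F is divisible by Z (lost terms).


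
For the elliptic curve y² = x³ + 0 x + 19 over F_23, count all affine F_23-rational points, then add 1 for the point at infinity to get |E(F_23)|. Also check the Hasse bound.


Affine points = {(2, 2), (2, 21), (3, 0), (5, 11), (5, 12), (8, 5), (8, 18), (9, 9), (9, 14), (11, 4), (11, 19), (13, 10), (13, 13), (14, 7), (14, 16), (15, 6), (15, 17), (18, 3), (18, 20), (19, 1), (19, 22), (22, 8), (22, 15)}; affine count = 23; |E(F_23)| = 24.

Discriminant check: Δ ∝ 4a³ + 27b² = 4·0³ + 27·19² = 4·0 + 27·361 ≡ 18 (mod 23). Nonzero ⇒ E is nonsingular.
For each x ∈ F_23, compute rhs = x³ + 0·x + 19 mod 23, then count y ∈ F_23 with y² ≡ rhs.
  x = 0: rhs = 19, matching y values: none (0 points).
  x = 1: rhs = 20, matching y values: none (0 points).
  x = 2: rhs = 4, matching y values: 2, 21 (2 points).
  x = 3: rhs = 0, matching y values: 0 (1 points).
  x = 4: rhs = 14, matching y values: none (0 points).
  x = 5: rhs = 6, matching y values: 11, 12 (2 points).
  x = 6: rhs = 5, matching y values: none (0 points).
  x = 7: rhs = 17, matching y values: none (0 points).
  x = 8: rhs = 2, matching y values: 5, 18 (2 points).
  x = 9: rhs = 12, matching y values: 9, 14 (2 points).
  x = 10: rhs = 7, matching y values: none (0 points).
  x = 11: rhs = 16, matching y values: 4, 19 (2 points).
  x = 12: rhs = 22, matching y values: none (0 points).
  x = 13: rhs = 8, matching y values: 10, 13 (2 points).
  x = 14: rhs = 3, matching y values: 7, 16 (2 points).
  x = 15: rhs = 13, matching y values: 6, 17 (2 points).
  x = 16: rhs = 21, matching y values: none (0 points).
  x = 17: rhs = 10, matching y values: none (0 points).
  x = 18: rhs = 9, matching y values: 3, 20 (2 points).
  x = 19: rhs = 1, matching y values: 1, 22 (2 points).
  x = 20: rhs = 15, matching y values: none (0 points).
  x = 21: rhs = 11, matching y values: none (0 points).
  x = 22: rhs = 18, matching y values: 8, 15 (2 points).
Total affine count: 23.
Full point count |E(F_23)| = 23 + 1 = 24.
Hasse bound: |24 − (23+1)| = |0| = 0 ≤ 2√23 ≈ 9.5917 ✓.


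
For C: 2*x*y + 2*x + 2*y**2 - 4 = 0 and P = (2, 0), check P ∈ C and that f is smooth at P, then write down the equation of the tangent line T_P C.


Tangent line at P: 2*x + 4*y - 4 = 0.

Step 1: f(2, 0) = 0, so P lies on C.
Step 2: partial derivatives
  f_x(x, y) = 2*y + 2, f_y(x, y) = 2*x + 4*y.
  f_x(P) = 2, f_y(P) = 4 (gradient nonzero, so P is smooth).
Step 3: tangent line at P: 2·(x − 2) + 4·(y − 0) = 0.
Expanding: 2*x + 4*y - 4 = 0.


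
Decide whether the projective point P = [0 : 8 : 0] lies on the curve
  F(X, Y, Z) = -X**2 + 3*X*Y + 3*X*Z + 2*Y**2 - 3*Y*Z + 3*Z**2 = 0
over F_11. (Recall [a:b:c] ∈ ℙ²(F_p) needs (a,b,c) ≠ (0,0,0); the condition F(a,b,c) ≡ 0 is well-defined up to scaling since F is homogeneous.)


F(0,8,0) ≡ 7 (mod 11); P is NOT on the curve.

Evaluate F(0, 8, 0) term-by-term (mod 11).
  -X**2 ↦ -1·0·1·1 = 0
  3*X*Y ↦ 3·0·8·1 = 0
  3*X*Z ↦ 3·0·1·0 = 0
  2*Y**2 ↦ 2·1·64·1 = 128
  -3*Y*Z ↦ -3·1·8·0 = 0
  3*Z**2 ↦ 3·1·1·0 = 0
Sum: F(0, 8, 0) = (0) + (0) + (0) + (128) + (0) + (0) = 128.
Reducing mod 11: 128 ≡ 7 (mod 11).
Since F(a, b, c) ≡ 7 ≠ 0 (mod 11), P does NOT lie on the curve.


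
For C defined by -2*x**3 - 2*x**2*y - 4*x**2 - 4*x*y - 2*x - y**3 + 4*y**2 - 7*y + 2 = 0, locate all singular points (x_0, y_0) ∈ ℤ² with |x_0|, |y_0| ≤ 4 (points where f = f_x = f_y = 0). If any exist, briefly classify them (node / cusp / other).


Singular points: {(-1, 1)}; classification: cusp.

Compute partial derivatives:
  f_x = -6*x**2 - 4*x*y - 8*x - 4*y - 2.
  f_y = -2*x**2 - 4*x - 3*y**2 + 8*y - 7.
Scan x_0 ∈ {−4, ..., 4}. For each x_0, f_y(x_0, y) is a polynomial in y; find its integer roots y ∈ {−4, ..., 4}, then test f_x and f at those candidates.
  x = -4: f_y(-4, y) = -3*y**2 + 8*y - 23; no integer root y with |y| ≤ 4.
  x = -3: f_y(-3, y) = -3*y**2 + 8*y - 13; no integer root y with |y| ≤ 4.
  x = -2: f_y(-2, y) = -3*y**2 + 8*y - 7; no integer root y with |y| ≤ 4.
  x = -1: f_y(-1, y) = -3*y**2 + 8*y - 5; vanishes at y ∈ {1}. (-1, 1): f_x = 0, f = 0 — SINGULAR.
  x = 0: f_y(0, y) = -3*y**2 + 8*y - 7; no integer root y with |y| ≤ 4.
  x = 1: f_y(1, y) = -3*y**2 + 8*y - 13; no integer root y with |y| ≤ 4.
  x = 2: f_y(2, y) = -3*y**2 + 8*y - 23; no integer root y with |y| ≤ 4.
  x = 3: f_y(3, y) = -3*y**2 + 8*y - 37; no integer root y with |y| ≤ 4.
  x = 4: f_y(4, y) = -3*y**2 + 8*y - 55; no integer root y with |y| ≤ 4.
Only singular point on the grid: (-1, 1).
Classify: substitute x = -1 + u, y = 1 + v and expand: f = -2*u**3 - 2*u**2*v - v**3 + v**2.
No constant or linear terms (consistent with a singular point). Quadratic part: v**2. Cubic part: -2*u**3 - 2*u**2*v - v**3.
The quadratic part v**2 is a perfect square, so there is a single (double) tangent line v = 0, i.e. y = 1. Restricting the cubic part to that line (v = 0) leaves -2*u**3 ≠ 0, so f is not divisible by v and the branch is v² ≈ 2*u**3 to lowest order — this is a cusp.
Classification: cusp.
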